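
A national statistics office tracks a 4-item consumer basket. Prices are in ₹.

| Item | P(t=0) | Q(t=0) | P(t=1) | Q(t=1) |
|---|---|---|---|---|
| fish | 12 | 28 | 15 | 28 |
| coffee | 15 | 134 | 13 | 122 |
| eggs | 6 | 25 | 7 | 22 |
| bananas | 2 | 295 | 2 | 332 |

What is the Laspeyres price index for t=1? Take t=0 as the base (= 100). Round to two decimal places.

94.85

Laspeyres price index uses base-period quantities as weights.
ΣP(t=1)·Q(t=0) = 15×28 + 13×134 + 7×25 + 2×295 = 420 + 1742 + 175 + 590 = 2927
ΣP(t=0)·Q(t=0) = 12×28 + 15×134 + 6×25 + 2×295 = 336 + 2010 + 150 + 590 = 3086
Index = 2927 / 3086 × 100 = 94.8477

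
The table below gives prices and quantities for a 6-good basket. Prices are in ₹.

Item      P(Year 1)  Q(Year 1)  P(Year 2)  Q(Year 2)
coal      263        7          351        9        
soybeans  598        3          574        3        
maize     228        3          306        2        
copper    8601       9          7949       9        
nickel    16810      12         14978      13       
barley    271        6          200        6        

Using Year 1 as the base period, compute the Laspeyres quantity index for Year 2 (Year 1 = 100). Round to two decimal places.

106.00

Laspeyres quantity index uses base-period prices as weights.
ΣP(Year 1)·Q(Year 2) = 263×9 + 598×3 + 228×2 + 8601×9 + 16810×13 + 271×6 = 2367 + 1794 + 456 + 77409 + 218530 + 1626 = 302182
ΣP(Year 1)·Q(Year 1) = 263×7 + 598×3 + 228×3 + 8601×9 + 16810×12 + 271×6 = 1841 + 1794 + 684 + 77409 + 201720 + 1626 = 285074
Index = 302182 / 285074 × 100 = 106.0012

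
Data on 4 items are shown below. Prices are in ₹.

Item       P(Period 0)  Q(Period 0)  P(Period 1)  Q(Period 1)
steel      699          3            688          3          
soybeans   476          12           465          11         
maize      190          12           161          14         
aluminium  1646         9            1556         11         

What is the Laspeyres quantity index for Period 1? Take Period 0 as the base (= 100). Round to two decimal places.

Laspeyres quantity index uses base-period prices as weights.
ΣP(Period 0)·Q(Period 1) = 699×3 + 476×11 + 190×14 + 1646×11 = 2097 + 5236 + 2660 + 18106 = 28099
ΣP(Period 0)·Q(Period 0) = 699×3 + 476×12 + 190×12 + 1646×9 = 2097 + 5712 + 2280 + 14814 = 24903
Index = 28099 / 24903 × 100 = 112.8338

112.83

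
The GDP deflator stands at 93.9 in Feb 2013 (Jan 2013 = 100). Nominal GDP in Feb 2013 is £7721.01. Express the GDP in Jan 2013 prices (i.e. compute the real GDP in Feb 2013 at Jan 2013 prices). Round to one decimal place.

Real = Nominal ÷ (Index/100) = 7721.01 ÷ (93.9/100)
     = 7721.01 ÷ 0.939 = 8222.5879

8222.6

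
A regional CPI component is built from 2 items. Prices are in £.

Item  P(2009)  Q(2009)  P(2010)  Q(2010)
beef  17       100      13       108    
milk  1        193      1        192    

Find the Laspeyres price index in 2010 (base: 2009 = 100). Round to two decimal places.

78.87

Laspeyres price index uses base-period quantities as weights.
ΣP(2010)·Q(2009) = 13×100 + 1×193 = 1300 + 193 = 1493
ΣP(2009)·Q(2009) = 17×100 + 1×193 = 1700 + 193 = 1893
Index = 1493 / 1893 × 100 = 78.8695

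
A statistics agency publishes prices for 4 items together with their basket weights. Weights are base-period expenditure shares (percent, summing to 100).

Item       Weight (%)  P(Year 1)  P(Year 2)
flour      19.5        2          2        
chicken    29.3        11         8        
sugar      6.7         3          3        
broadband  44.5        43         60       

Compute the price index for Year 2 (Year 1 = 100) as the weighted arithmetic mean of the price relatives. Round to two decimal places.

109.60

flour: 19.5 × (2/2) = 19.5 × 1.000000 = 19.5000
chicken: 29.3 × (8/11) = 29.3 × 0.727273 = 21.3091
sugar: 6.7 × (3/3) = 6.7 × 1.000000 = 6.7000
broadband: 44.5 × (60/43) = 44.5 × 1.395349 = 62.0930
Index = Σ wᵢ·(p₁ᵢ/p₀ᵢ) = 19.5000 + 21.3091 + 6.7000 + 62.0930 = 109.6021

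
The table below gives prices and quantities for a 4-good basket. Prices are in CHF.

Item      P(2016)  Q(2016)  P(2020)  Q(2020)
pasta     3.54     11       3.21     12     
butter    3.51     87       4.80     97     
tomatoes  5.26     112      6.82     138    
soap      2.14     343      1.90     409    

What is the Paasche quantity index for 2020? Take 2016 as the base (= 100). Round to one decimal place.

118.9

Paasche quantity index uses current-period prices as weights.
ΣP(2020)·Q(2020) = 3.21×12 + 4.80×97 + 6.82×138 + 1.90×409 = 38.52 + 465.6 + 941.16 + 777.1 = 2222.38
ΣP(2020)·Q(2016) = 3.21×11 + 4.80×87 + 6.82×112 + 1.90×343 = 35.31 + 417.6 + 763.84 + 651.7 = 1868.45
Index = 2222.38 / 1868.45 × 100 = 118.9424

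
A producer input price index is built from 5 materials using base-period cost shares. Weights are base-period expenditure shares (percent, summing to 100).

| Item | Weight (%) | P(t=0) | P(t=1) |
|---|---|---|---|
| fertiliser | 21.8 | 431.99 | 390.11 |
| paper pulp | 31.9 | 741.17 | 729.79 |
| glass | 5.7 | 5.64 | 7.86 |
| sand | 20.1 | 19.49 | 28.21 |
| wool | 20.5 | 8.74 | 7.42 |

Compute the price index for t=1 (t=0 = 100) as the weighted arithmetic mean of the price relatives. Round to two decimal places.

fertiliser: 21.8 × (390.11/431.99) = 21.8 × 0.903053 = 19.6866
paper pulp: 31.9 × (729.79/741.17) = 31.9 × 0.984646 = 31.4102
glass: 5.7 × (7.86/5.64) = 5.7 × 1.393617 = 7.9436
sand: 20.1 × (28.21/19.49) = 20.1 × 1.447409 = 29.0929
wool: 20.5 × (7.42/8.74) = 20.5 × 0.848970 = 17.4039
Index = Σ wᵢ·(p₁ᵢ/p₀ᵢ) = 19.6866 + 31.4102 + 7.9436 + 29.0929 + 17.4039 = 105.5372

105.54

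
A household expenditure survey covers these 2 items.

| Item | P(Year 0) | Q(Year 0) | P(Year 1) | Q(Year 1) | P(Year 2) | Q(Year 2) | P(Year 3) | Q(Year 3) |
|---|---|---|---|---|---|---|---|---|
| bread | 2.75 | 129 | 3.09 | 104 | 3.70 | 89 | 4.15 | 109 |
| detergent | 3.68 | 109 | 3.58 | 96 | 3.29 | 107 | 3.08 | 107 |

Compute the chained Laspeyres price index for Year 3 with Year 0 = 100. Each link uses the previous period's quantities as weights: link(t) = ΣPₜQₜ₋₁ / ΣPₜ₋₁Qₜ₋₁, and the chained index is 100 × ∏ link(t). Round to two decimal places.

112.78

Link Year 0→Year 1:
ΣP(Year 1)Q(Year 0) = 3.09×129 + 3.58×109 = 398.61 + 390.22 = 788.83
ΣP(Year 0)Q(Year 0) = 2.75×129 + 3.68×109 = 354.75 + 401.12 = 755.87
link = 788.83/755.87 = 1.043605
Link Year 1→Year 2:
ΣP(Year 2)Q(Year 1) = 3.70×104 + 3.29×96 = 384.8 + 315.84 = 700.64
ΣP(Year 1)Q(Year 1) = 3.09×104 + 3.58×96 = 321.36 + 343.68 = 665.04
link = 700.64/665.04 = 1.053531
Link Year 2→Year 3:
ΣP(Year 3)Q(Year 2) = 4.15×89 + 3.08×107 = 369.35 + 329.56 = 698.91
ΣP(Year 2)Q(Year 2) = 3.70×89 + 3.29×107 = 329.3 + 352.03 = 681.33
link = 698.91/681.33 = 1.025802
Chained index = 100 × 1.043605 × 1.053531 × 1.025802 = 112.7839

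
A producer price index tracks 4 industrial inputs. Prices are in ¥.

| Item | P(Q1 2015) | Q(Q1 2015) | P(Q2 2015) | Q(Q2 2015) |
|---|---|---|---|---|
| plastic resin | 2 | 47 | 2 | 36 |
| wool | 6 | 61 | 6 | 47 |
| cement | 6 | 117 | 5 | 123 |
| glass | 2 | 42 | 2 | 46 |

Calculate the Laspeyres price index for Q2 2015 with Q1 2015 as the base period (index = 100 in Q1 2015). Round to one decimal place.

Laspeyres price index uses base-period quantities as weights.
ΣP(Q2 2015)·Q(Q1 2015) = 2×47 + 6×61 + 5×117 + 2×42 = 94 + 366 + 585 + 84 = 1129
ΣP(Q1 2015)·Q(Q1 2015) = 2×47 + 6×61 + 6×117 + 2×42 = 94 + 366 + 702 + 84 = 1246
Index = 1129 / 1246 × 100 = 90.6100

90.6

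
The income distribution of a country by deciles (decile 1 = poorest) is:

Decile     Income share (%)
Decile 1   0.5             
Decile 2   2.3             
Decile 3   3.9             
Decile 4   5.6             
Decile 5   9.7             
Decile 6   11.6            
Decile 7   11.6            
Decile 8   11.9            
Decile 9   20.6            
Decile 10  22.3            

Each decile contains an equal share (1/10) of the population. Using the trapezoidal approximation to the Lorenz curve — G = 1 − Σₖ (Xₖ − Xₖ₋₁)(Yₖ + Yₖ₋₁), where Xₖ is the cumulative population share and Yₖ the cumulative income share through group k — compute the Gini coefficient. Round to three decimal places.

Cumulative income shares Yₖ: 0.0050, 0.0280, 0.0670, 0.1230, 0.2200, 0.3360, 0.4520, 0.5710, 0.7770, 1.0000
Σ (Xₖ−Xₖ₋₁)(Yₖ+Yₖ₋₁) = (1/10)(0.0050+0.0000) + (1/10)(0.0280+0.0050) + (1/10)(0.0670+0.0280) + (1/10)(0.1230+0.0670) + (1/10)(0.2200+0.1230) + (1/10)(0.3360+0.2200) + (1/10)(0.4520+0.3360) + (1/10)(0.5710+0.4520) + (1/10)(0.7770+0.5710) + (1/10)(1.0000+0.7770)
  = 0.0005 + 0.0033 + 0.0095 + 0.0190 + 0.0343 + 0.0556 + 0.0788 + 0.1023 + 0.1348 + 0.1777 = 0.6158
G = 1 − 0.6158 = 0.3842

0.384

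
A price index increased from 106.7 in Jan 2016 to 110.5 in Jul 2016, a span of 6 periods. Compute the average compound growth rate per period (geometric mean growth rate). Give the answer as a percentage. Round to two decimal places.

0.58%

Growth factor = (110.5/106.7)^(1/6) = (1.035614)^(1/6) = 1.005849
Growth rate = 1.005849 − 1 = 0.005849 = 0.5849%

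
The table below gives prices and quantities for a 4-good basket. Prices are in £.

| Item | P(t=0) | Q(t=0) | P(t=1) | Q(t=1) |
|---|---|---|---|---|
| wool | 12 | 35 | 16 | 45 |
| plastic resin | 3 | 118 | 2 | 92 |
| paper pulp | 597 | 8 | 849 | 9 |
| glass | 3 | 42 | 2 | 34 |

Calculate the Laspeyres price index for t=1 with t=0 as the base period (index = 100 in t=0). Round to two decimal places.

135.17

Laspeyres price index uses base-period quantities as weights.
ΣP(t=1)·Q(t=0) = 16×35 + 2×118 + 849×8 + 2×42 = 560 + 236 + 6792 + 84 = 7672
ΣP(t=0)·Q(t=0) = 12×35 + 3×118 + 597×8 + 3×42 = 420 + 354 + 4776 + 126 = 5676
Index = 7672 / 5676 × 100 = 135.1656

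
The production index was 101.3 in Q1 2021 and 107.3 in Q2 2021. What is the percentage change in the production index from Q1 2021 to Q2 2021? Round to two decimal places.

5.92%

Change = (107.3 − 101.3) / 101.3 × 100
       = 6.0 / 101.3 × 100 = 5.9230%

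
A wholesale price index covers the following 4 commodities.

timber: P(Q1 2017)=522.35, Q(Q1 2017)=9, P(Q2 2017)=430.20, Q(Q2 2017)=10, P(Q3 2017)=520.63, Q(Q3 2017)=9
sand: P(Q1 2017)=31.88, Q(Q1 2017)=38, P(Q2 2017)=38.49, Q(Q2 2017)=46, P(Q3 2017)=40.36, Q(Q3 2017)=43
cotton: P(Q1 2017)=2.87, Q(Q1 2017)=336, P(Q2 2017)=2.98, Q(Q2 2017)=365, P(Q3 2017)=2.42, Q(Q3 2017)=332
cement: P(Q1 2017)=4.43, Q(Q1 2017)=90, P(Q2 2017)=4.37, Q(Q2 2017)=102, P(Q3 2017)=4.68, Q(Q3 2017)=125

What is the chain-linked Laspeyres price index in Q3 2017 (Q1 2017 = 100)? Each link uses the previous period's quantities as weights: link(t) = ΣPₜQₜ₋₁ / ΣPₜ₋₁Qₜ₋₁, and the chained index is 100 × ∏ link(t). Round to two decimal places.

102.43

Link Q1 2017→Q2 2017:
ΣP(Q2 2017)Q(Q1 2017) = 430.20×9 + 38.49×38 + 2.98×336 + 4.37×90 = 3871.8 + 1462.62 + 1001.28 + 393.3 = 6729
ΣP(Q1 2017)Q(Q1 2017) = 522.35×9 + 31.88×38 + 2.87×336 + 4.43×90 = 4701.15 + 1211.44 + 964.32 + 398.7 = 7275.61
link = 6729/7275.61 = 0.924871
Link Q2 2017→Q3 2017:
ΣP(Q3 2017)Q(Q2 2017) = 520.63×10 + 40.36×46 + 2.42×365 + 4.68×102 = 5206.3 + 1856.56 + 883.3 + 477.36 = 8423.52
ΣP(Q2 2017)Q(Q2 2017) = 430.20×10 + 38.49×46 + 2.98×365 + 4.37×102 = 4302 + 1770.54 + 1087.7 + 445.74 = 7605.98
link = 8423.52/7605.98 = 1.107486
Chained index = 100 × 0.924871 × 1.107486 = 102.4282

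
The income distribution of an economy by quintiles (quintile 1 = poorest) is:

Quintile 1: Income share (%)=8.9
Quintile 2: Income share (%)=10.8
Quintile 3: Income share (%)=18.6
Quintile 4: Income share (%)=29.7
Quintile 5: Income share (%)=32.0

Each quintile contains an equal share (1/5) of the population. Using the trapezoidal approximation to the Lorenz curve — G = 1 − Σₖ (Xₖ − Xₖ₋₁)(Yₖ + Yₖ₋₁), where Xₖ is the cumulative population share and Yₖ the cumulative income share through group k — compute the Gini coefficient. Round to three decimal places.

Cumulative income shares Yₖ: 0.0890, 0.1970, 0.3830, 0.6800, 1.0000
Σ (Xₖ−Xₖ₋₁)(Yₖ+Yₖ₋₁) = (1/5)(0.0890+0.0000) + (1/5)(0.1970+0.0890) + (1/5)(0.3830+0.1970) + (1/5)(0.6800+0.3830) + (1/5)(1.0000+0.6800)
  = 0.0178 + 0.0572 + 0.1160 + 0.2126 + 0.3360 = 0.7396
G = 1 − 0.7396 = 0.2604

0.260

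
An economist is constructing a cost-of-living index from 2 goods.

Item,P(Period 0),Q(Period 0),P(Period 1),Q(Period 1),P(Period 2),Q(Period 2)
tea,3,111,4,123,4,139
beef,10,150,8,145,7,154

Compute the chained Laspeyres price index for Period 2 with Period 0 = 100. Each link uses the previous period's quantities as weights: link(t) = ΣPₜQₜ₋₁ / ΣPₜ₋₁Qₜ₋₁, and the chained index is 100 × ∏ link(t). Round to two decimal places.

Link Period 0→Period 1:
ΣP(Period 1)Q(Period 0) = 4×111 + 8×150 = 444 + 1200 = 1644
ΣP(Period 0)Q(Period 0) = 3×111 + 10×150 = 333 + 1500 = 1833
link = 1644/1833 = 0.896890
Link Period 1→Period 2:
ΣP(Period 2)Q(Period 1) = 4×123 + 7×145 = 492 + 1015 = 1507
ΣP(Period 1)Q(Period 1) = 4×123 + 8×145 = 492 + 1160 = 1652
link = 1507/1652 = 0.912228
Chained index = 100 × 0.896890 × 0.912228 = 81.8168

81.82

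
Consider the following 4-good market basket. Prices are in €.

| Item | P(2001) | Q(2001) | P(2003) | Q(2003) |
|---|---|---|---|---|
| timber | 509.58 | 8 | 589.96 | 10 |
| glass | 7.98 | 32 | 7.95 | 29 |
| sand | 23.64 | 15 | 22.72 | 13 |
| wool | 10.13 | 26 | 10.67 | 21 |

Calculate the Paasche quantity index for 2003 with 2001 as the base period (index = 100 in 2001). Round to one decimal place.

118.9

Paasche quantity index uses current-period prices as weights.
ΣP(2003)·Q(2003) = 589.96×10 + 7.95×29 + 22.72×13 + 10.67×21 = 5899.6 + 230.55 + 295.36 + 224.07 = 6649.58
ΣP(2003)·Q(2001) = 589.96×8 + 7.95×32 + 22.72×15 + 10.67×26 = 4719.68 + 254.4 + 340.8 + 277.42 = 5592.3
Index = 6649.58 / 5592.3 × 100 = 118.9060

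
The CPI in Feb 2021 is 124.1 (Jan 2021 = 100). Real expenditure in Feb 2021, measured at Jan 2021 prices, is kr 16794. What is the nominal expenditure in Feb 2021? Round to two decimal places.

Nominal = Real × (Index/100) = 16794 × (124.1/100)
        = 16794 × 1.241 = 20841.3540

20841.35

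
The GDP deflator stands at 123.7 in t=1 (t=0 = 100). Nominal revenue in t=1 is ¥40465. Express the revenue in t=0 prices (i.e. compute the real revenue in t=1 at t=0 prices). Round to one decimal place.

32712.2

Real = Nominal ÷ (Index/100) = 40465 ÷ (123.7/100)
     = 40465 ÷ 1.237 = 32712.2070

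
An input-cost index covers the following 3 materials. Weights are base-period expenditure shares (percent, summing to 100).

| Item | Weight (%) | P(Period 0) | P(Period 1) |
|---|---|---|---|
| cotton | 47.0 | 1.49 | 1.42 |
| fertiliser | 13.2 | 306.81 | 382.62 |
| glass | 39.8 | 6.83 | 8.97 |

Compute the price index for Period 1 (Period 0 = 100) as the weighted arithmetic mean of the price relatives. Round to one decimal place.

cotton: 47.0 × (1.42/1.49) = 47.0 × 0.953020 = 44.7919
fertiliser: 13.2 × (382.62/306.81) = 13.2 × 1.247091 = 16.4616
glass: 39.8 × (8.97/6.83) = 39.8 × 1.313324 = 52.2703
Index = Σ wᵢ·(p₁ᵢ/p₀ᵢ) = 44.7919 + 16.4616 + 52.2703 = 113.5238

113.5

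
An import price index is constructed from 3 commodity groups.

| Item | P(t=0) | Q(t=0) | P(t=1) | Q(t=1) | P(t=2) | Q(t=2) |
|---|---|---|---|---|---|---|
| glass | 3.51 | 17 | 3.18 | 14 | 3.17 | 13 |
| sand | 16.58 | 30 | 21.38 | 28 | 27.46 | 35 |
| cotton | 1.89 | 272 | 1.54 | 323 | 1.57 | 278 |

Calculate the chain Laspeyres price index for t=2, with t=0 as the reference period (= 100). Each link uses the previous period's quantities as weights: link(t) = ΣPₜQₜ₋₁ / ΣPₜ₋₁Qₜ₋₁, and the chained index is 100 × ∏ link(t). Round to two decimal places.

Link t=0→t=1:
ΣP(t=1)Q(t=0) = 3.18×17 + 21.38×30 + 1.54×272 = 54.06 + 641.4 + 418.88 = 1114.34
ΣP(t=0)Q(t=0) = 3.51×17 + 16.58×30 + 1.89×272 = 59.67 + 497.4 + 514.08 = 1071.15
link = 1114.34/1071.15 = 1.040321
Link t=1→t=2:
ΣP(t=2)Q(t=1) = 3.17×14 + 27.46×28 + 1.57×323 = 44.38 + 768.88 + 507.11 = 1320.37
ΣP(t=1)Q(t=1) = 3.18×14 + 21.38×28 + 1.54×323 = 44.52 + 598.64 + 497.42 = 1140.58
link = 1320.37/1140.58 = 1.157630
Chained index = 100 × 1.040321 × 1.157630 = 120.4307

120.43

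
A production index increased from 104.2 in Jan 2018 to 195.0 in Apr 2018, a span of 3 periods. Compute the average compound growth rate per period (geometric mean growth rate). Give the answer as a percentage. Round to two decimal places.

Growth factor = (195.0/104.2)^(1/3) = (1.871401)^(1/3) = 1.232317
Growth rate = 1.232317 − 1 = 0.232317 = 23.2317%

23.23%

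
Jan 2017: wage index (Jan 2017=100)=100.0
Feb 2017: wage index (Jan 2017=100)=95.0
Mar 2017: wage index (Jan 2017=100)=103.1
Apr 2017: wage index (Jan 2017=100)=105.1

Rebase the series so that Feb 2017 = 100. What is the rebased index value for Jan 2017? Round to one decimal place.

Rebased(Jan 2017) = 100.0 / 95.0 × 100 = 105.2632

105.3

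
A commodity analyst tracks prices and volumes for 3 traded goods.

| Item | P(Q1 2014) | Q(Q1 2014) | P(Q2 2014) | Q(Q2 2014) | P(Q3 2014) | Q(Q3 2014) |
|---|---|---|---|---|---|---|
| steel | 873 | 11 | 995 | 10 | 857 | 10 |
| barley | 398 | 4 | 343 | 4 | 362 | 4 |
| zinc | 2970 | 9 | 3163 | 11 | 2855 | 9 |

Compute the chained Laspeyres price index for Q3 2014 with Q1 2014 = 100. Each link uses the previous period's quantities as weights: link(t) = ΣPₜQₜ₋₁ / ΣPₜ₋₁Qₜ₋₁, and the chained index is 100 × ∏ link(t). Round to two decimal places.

96.60

Link Q1 2014→Q2 2014:
ΣP(Q2 2014)Q(Q1 2014) = 995×11 + 343×4 + 3163×9 = 10945 + 1372 + 28467 = 40784
ΣP(Q1 2014)Q(Q1 2014) = 873×11 + 398×4 + 2970×9 = 9603 + 1592 + 26730 = 37925
link = 40784/37925 = 1.075386
Link Q2 2014→Q3 2014:
ΣP(Q3 2014)Q(Q2 2014) = 857×10 + 362×4 + 2855×11 = 8570 + 1448 + 31405 = 41423
ΣP(Q2 2014)Q(Q2 2014) = 995×10 + 343×4 + 3163×11 = 9950 + 1372 + 34793 = 46115
link = 41423/46115 = 0.898254
Chained index = 100 × 1.075386 × 0.898254 = 96.5970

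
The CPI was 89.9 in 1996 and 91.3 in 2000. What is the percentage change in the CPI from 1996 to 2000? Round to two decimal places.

1.56%

Change = (91.3 − 89.9) / 89.9 × 100
       = 1.4 / 89.9 × 100 = 1.5573%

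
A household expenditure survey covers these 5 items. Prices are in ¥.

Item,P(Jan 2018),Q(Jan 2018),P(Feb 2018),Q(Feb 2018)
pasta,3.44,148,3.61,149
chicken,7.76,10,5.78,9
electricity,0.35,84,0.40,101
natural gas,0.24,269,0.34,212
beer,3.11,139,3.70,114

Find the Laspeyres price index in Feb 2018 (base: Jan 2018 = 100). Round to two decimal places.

110.64

Laspeyres price index uses base-period quantities as weights.
ΣP(Feb 2018)·Q(Jan 2018) = 3.61×148 + 5.78×10 + 0.40×84 + 0.34×269 + 3.70×139 = 534.28 + 57.8 + 33.6 + 91.46 + 514.3 = 1231.44
ΣP(Jan 2018)·Q(Jan 2018) = 3.44×148 + 7.76×10 + 0.35×84 + 0.24×269 + 3.11×139 = 509.12 + 77.6 + 29.4 + 64.56 + 432.29 = 1112.97
Index = 1231.44 / 1112.97 × 100 = 110.6445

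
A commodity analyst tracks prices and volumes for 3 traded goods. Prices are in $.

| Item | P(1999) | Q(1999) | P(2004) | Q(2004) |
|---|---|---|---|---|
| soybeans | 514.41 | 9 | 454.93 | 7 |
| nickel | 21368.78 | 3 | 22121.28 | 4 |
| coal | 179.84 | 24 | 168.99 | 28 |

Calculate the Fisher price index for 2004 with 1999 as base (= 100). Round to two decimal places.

Laspeyres component (base-period weights):
ΣP(2004)Q(1999) = 454.93×9 + 22121.28×3 + 168.99×24 = 4094.37 + 66363.84 + 4055.76 = 74513.97
ΣP(1999)Q(1999) = 514.41×9 + 21368.78×3 + 179.84×24 = 4629.69 + 64106.34 + 4316.16 = 73052.19
L = 74513.97 / 73052.19 × 100 = 102.0010
Paasche component (current-period weights):
ΣP(2004)Q(2004) = 454.93×7 + 22121.28×4 + 168.99×28 = 3184.51 + 88485.12 + 4731.72 = 96401.35
ΣP(1999)Q(2004) = 514.41×7 + 21368.78×4 + 179.84×28 = 3600.87 + 85475.12 + 5035.52 = 94111.51
P = 96401.35 / 94111.51 × 100 = 102.4331
Fisher = √(L × P) = √(102.0010 × 102.4331) = 102.2168

102.22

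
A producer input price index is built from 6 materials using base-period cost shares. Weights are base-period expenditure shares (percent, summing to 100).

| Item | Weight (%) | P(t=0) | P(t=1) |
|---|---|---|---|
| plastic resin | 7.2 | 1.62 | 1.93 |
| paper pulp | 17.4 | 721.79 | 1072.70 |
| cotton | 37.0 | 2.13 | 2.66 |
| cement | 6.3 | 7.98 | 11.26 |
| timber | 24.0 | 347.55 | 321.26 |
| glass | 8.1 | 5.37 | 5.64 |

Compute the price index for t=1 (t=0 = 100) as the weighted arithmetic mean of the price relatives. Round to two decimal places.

plastic resin: 7.2 × (1.93/1.62) = 7.2 × 1.191358 = 8.5778
paper pulp: 17.4 × (1072.70/721.79) = 17.4 × 1.486166 = 25.8593
cotton: 37.0 × (2.66/2.13) = 37.0 × 1.248826 = 46.2066
cement: 6.3 × (11.26/7.98) = 6.3 × 1.411028 = 8.8895
timber: 24.0 × (321.26/347.55) = 24.0 × 0.924356 = 22.1845
glass: 8.1 × (5.64/5.37) = 8.1 × 1.050279 = 8.5073
Index = Σ wᵢ·(p₁ᵢ/p₀ᵢ) = 8.5778 + 25.8593 + 46.2066 + 8.8895 + 22.1845 + 8.5073 = 120.2249

120.22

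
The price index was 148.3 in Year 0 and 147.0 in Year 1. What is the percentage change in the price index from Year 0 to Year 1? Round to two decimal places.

Change = (147.0 − 148.3) / 148.3 × 100
       = -1.3 / 148.3 × 100 = -0.8766%

-0.88%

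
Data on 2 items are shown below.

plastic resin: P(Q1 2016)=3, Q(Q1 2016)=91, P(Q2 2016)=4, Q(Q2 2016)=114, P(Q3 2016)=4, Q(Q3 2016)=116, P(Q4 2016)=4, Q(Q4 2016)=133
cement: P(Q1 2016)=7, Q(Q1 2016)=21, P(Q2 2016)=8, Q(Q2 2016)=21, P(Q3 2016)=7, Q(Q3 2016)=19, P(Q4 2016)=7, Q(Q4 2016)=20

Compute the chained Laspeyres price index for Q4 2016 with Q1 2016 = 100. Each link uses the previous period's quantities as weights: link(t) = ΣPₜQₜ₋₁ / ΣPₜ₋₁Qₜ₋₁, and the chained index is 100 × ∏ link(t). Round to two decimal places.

Link Q1 2016→Q2 2016:
ΣP(Q2 2016)Q(Q1 2016) = 4×91 + 8×21 = 364 + 168 = 532
ΣP(Q1 2016)Q(Q1 2016) = 3×91 + 7×21 = 273 + 147 = 420
link = 532/420 = 1.266667
Link Q2 2016→Q3 2016:
ΣP(Q3 2016)Q(Q2 2016) = 4×114 + 7×21 = 456 + 147 = 603
ΣP(Q2 2016)Q(Q2 2016) = 4×114 + 8×21 = 456 + 168 = 624
link = 603/624 = 0.966346
Link Q3 2016→Q4 2016:
ΣP(Q4 2016)Q(Q3 2016) = 4×116 + 7×19 = 464 + 133 = 597
ΣP(Q3 2016)Q(Q3 2016) = 4×116 + 7×19 = 464 + 133 = 597
link = 597/597 = 1.000000
Chained index = 100 × 1.266667 × 0.966346 × 1.000000 = 122.4038

122.40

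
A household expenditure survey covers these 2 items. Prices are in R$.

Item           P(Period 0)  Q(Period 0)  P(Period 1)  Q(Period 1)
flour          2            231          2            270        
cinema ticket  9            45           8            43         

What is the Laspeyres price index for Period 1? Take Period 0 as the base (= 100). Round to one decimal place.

94.8

Laspeyres price index uses base-period quantities as weights.
ΣP(Period 1)·Q(Period 0) = 2×231 + 8×45 = 462 + 360 = 822
ΣP(Period 0)·Q(Period 0) = 2×231 + 9×45 = 462 + 405 = 867
Index = 822 / 867 × 100 = 94.8097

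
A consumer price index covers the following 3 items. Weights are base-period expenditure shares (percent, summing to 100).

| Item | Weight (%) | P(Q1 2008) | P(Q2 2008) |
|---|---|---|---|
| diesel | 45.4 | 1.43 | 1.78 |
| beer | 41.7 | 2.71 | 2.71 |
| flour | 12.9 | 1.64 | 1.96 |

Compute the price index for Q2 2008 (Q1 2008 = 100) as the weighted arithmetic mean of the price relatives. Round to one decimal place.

diesel: 45.4 × (1.78/1.43) = 45.4 × 1.244755 = 56.5119
beer: 41.7 × (2.71/2.71) = 41.7 × 1.000000 = 41.7000
flour: 12.9 × (1.96/1.64) = 12.9 × 1.195122 = 15.4171
Index = Σ wᵢ·(p₁ᵢ/p₀ᵢ) = 56.5119 + 41.7000 + 15.4171 = 113.6290

113.6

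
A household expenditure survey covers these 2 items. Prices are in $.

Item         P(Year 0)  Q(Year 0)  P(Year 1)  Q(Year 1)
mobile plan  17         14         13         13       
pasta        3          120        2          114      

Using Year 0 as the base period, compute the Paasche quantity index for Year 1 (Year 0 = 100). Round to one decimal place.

94.1

Paasche quantity index uses current-period prices as weights.
ΣP(Year 1)·Q(Year 1) = 13×13 + 2×114 = 169 + 228 = 397
ΣP(Year 1)·Q(Year 0) = 13×14 + 2×120 = 182 + 240 = 422
Index = 397 / 422 × 100 = 94.0758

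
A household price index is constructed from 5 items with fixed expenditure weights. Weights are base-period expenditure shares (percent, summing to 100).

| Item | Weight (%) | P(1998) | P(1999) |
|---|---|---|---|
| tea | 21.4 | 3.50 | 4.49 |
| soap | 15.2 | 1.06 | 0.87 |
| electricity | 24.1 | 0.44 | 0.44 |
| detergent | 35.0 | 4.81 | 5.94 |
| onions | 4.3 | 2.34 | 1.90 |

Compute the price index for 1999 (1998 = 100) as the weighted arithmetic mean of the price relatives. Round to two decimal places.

tea: 21.4 × (4.49/3.50) = 21.4 × 1.282857 = 27.4531
soap: 15.2 × (0.87/1.06) = 15.2 × 0.820755 = 12.4755
electricity: 24.1 × (0.44/0.44) = 24.1 × 1.000000 = 24.1000
detergent: 35.0 × (5.94/4.81) = 35.0 × 1.234927 = 43.2225
onions: 4.3 × (1.90/2.34) = 4.3 × 0.811966 = 3.4915
Index = Σ wᵢ·(p₁ᵢ/p₀ᵢ) = 27.4531 + 12.4755 + 24.1000 + 43.2225 + 3.4915 = 110.7425

110.74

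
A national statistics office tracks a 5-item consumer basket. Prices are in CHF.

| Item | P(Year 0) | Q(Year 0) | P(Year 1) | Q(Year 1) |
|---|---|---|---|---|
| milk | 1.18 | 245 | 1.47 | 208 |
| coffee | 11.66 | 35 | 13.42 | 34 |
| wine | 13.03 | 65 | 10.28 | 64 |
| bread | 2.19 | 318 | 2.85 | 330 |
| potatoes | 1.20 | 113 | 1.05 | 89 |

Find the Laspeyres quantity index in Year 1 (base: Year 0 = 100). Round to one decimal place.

97.0

Laspeyres quantity index uses base-period prices as weights.
ΣP(Year 0)·Q(Year 1) = 1.18×208 + 11.66×34 + 13.03×64 + 2.19×330 + 1.20×89 = 245.44 + 396.44 + 833.92 + 722.7 + 106.8 = 2305.3
ΣP(Year 0)·Q(Year 0) = 1.18×245 + 11.66×35 + 13.03×65 + 2.19×318 + 1.20×113 = 289.1 + 408.1 + 846.95 + 696.42 + 135.6 = 2376.17
Index = 2305.3 / 2376.17 × 100 = 97.0175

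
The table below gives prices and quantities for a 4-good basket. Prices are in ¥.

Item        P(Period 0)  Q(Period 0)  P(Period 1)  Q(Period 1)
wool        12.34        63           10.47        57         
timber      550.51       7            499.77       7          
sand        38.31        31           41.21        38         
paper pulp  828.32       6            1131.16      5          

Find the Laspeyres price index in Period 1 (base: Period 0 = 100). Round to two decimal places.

113.29

Laspeyres price index uses base-period quantities as weights.
ΣP(Period 1)·Q(Period 0) = 10.47×63 + 499.77×7 + 41.21×31 + 1131.16×6 = 659.61 + 3498.39 + 1277.51 + 6786.96 = 12222.47
ΣP(Period 0)·Q(Period 0) = 12.34×63 + 550.51×7 + 38.31×31 + 828.32×6 = 777.42 + 3853.57 + 1187.61 + 4969.92 = 10788.52
Index = 12222.47 / 10788.52 × 100 = 113.2914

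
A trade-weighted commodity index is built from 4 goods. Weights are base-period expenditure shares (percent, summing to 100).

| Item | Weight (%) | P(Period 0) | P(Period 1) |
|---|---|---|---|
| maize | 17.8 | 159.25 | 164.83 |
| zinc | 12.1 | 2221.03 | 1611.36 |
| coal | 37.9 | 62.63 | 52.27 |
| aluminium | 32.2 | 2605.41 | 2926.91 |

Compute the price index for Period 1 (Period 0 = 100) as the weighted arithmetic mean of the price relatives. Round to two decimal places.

maize: 17.8 × (164.83/159.25) = 17.8 × 1.035039 = 18.4237
zinc: 12.1 × (1611.36/2221.03) = 12.1 × 0.725501 = 8.7786
coal: 37.9 × (52.27/62.63) = 37.9 × 0.834584 = 31.6307
aluminium: 32.2 × (2926.91/2605.41) = 32.2 × 1.123397 = 36.1734
Index = Σ wᵢ·(p₁ᵢ/p₀ᵢ) = 18.4237 + 8.7786 + 31.6307 + 36.1734 = 95.0064

95.01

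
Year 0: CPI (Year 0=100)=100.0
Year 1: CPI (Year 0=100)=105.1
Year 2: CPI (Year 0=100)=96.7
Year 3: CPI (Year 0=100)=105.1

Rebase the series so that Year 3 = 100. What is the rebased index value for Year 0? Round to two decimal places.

Rebased(Year 0) = 100.0 / 105.1 × 100 = 95.1475

95.15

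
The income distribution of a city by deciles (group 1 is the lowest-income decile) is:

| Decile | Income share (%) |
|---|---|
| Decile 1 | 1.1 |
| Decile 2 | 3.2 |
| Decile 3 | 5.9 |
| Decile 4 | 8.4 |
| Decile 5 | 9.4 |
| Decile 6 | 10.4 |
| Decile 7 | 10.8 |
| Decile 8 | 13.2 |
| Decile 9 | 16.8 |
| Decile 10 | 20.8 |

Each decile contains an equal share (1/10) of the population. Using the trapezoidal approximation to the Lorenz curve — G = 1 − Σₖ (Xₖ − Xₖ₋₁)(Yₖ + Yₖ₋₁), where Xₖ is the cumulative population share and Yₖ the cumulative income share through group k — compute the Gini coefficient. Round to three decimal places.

Cumulative income shares Yₖ: 0.0110, 0.0430, 0.1020, 0.1860, 0.2800, 0.3840, 0.4920, 0.6240, 0.7920, 1.0000
Σ (Xₖ−Xₖ₋₁)(Yₖ+Yₖ₋₁) = (1/10)(0.0110+0.0000) + (1/10)(0.0430+0.0110) + (1/10)(0.1020+0.0430) + (1/10)(0.1860+0.1020) + (1/10)(0.2800+0.1860) + (1/10)(0.3840+0.2800) + (1/10)(0.4920+0.3840) + (1/10)(0.6240+0.4920) + (1/10)(0.7920+0.6240) + (1/10)(1.0000+0.7920)
  = 0.0011 + 0.0054 + 0.0145 + 0.0288 + 0.0466 + 0.0664 + 0.0876 + 0.1116 + 0.1416 + 0.1792 = 0.6828
G = 1 − 0.6828 = 0.3172

0.317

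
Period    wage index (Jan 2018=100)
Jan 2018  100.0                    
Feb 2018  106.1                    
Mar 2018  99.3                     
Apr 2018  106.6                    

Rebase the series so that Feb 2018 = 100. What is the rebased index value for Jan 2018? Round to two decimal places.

Rebased(Jan 2018) = 100.0 / 106.1 × 100 = 94.2507

94.25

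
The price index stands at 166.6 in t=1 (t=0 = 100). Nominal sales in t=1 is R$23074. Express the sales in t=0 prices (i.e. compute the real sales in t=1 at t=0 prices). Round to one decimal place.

13849.9

Real = Nominal ÷ (Index/100) = 23074 ÷ (166.6/100)
     = 23074 ÷ 1.666 = 13849.9400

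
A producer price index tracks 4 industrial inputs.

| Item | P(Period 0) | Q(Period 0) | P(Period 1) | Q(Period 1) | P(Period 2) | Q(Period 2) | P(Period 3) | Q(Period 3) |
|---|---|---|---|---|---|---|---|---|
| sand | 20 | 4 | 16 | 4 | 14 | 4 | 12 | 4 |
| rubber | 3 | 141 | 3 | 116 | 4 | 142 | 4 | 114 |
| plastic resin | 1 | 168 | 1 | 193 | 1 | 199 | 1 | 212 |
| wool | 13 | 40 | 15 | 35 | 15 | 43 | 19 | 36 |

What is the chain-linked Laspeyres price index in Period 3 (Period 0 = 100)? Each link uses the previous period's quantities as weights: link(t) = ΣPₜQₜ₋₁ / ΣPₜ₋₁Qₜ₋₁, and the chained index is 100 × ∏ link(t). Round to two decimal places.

128.34

Link Period 0→Period 1:
ΣP(Period 1)Q(Period 0) = 16×4 + 3×141 + 1×168 + 15×40 = 64 + 423 + 168 + 600 = 1255
ΣP(Period 0)Q(Period 0) = 20×4 + 3×141 + 1×168 + 13×40 = 80 + 423 + 168 + 520 = 1191
link = 1255/1191 = 1.053736
Link Period 1→Period 2:
ΣP(Period 2)Q(Period 1) = 14×4 + 4×116 + 1×193 + 15×35 = 56 + 464 + 193 + 525 = 1238
ΣP(Period 1)Q(Period 1) = 16×4 + 3×116 + 1×193 + 15×35 = 64 + 348 + 193 + 525 = 1130
link = 1238/1130 = 1.095575
Link Period 2→Period 3:
ΣP(Period 3)Q(Period 2) = 12×4 + 4×142 + 1×199 + 19×43 = 48 + 568 + 199 + 817 = 1632
ΣP(Period 2)Q(Period 2) = 14×4 + 4×142 + 1×199 + 15×43 = 56 + 568 + 199 + 645 = 1468
link = 1632/1468 = 1.111717
Chained index = 100 × 1.053736 × 1.095575 × 1.111717 = 128.3418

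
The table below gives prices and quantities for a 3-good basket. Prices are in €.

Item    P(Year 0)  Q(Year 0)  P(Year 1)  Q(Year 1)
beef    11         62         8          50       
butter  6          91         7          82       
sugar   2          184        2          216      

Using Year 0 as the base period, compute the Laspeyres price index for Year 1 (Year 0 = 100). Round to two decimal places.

94.05

Laspeyres price index uses base-period quantities as weights.
ΣP(Year 1)·Q(Year 0) = 8×62 + 7×91 + 2×184 = 496 + 637 + 368 = 1501
ΣP(Year 0)·Q(Year 0) = 11×62 + 6×91 + 2×184 = 682 + 546 + 368 = 1596
Index = 1501 / 1596 × 100 = 94.0476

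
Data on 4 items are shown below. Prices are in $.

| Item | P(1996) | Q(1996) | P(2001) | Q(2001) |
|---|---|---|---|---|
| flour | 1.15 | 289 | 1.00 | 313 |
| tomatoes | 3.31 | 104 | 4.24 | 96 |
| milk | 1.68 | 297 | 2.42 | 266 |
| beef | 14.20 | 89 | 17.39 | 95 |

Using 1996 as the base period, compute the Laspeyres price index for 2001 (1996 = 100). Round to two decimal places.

122.84

Laspeyres price index uses base-period quantities as weights.
ΣP(2001)·Q(1996) = 1.00×289 + 4.24×104 + 2.42×297 + 17.39×89 = 289 + 440.96 + 718.74 + 1547.71 = 2996.41
ΣP(1996)·Q(1996) = 1.15×289 + 3.31×104 + 1.68×297 + 14.20×89 = 332.35 + 344.24 + 498.96 + 1263.8 = 2439.35
Index = 2996.41 / 2439.35 × 100 = 122.8364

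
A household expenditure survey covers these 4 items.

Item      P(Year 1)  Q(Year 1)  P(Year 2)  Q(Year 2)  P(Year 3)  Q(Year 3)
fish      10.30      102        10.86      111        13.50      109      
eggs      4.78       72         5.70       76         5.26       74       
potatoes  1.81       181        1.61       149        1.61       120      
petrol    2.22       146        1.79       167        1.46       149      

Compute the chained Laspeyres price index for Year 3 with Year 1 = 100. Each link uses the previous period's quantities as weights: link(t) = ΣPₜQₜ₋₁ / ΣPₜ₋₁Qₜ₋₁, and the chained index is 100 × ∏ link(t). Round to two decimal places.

Link Year 1→Year 2:
ΣP(Year 2)Q(Year 1) = 10.86×102 + 5.70×72 + 1.61×181 + 1.79×146 = 1107.72 + 410.4 + 291.41 + 261.34 = 2070.87
ΣP(Year 1)Q(Year 1) = 10.30×102 + 4.78×72 + 1.81×181 + 2.22×146 = 1050.6 + 344.16 + 327.61 + 324.12 = 2046.49
link = 2070.87/2046.49 = 1.011913
Link Year 2→Year 3:
ΣP(Year 3)Q(Year 2) = 13.50×111 + 5.26×76 + 1.61×149 + 1.46×167 = 1498.5 + 399.76 + 239.89 + 243.82 = 2381.97
ΣP(Year 2)Q(Year 2) = 10.86×111 + 5.70×76 + 1.61×149 + 1.79×167 = 1205.46 + 433.2 + 239.89 + 298.93 = 2177.48
link = 2381.97/2177.48 = 1.093911
Chained index = 100 × 1.011913 × 1.093911 = 110.6943

110.69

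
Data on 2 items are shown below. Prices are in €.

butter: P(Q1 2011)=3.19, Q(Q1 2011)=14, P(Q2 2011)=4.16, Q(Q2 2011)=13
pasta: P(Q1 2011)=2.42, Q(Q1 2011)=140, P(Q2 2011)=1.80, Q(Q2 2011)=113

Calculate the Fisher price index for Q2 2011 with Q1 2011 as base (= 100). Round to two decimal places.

81.33

Laspeyres component (base-period weights):
ΣP(Q2 2011)Q(Q1 2011) = 4.16×14 + 1.80×140 = 58.24 + 252 = 310.24
ΣP(Q1 2011)Q(Q1 2011) = 3.19×14 + 2.42×140 = 44.66 + 338.8 = 383.46
L = 310.24 / 383.46 × 100 = 80.9054
Paasche component (current-period weights):
ΣP(Q2 2011)Q(Q2 2011) = 4.16×13 + 1.80×113 = 54.08 + 203.4 = 257.48
ΣP(Q1 2011)Q(Q2 2011) = 3.19×13 + 2.42×113 = 41.47 + 273.46 = 314.93
P = 257.48 / 314.93 × 100 = 81.7579
Fisher = √(L × P) = √(80.9054 × 81.7579) = 81.3305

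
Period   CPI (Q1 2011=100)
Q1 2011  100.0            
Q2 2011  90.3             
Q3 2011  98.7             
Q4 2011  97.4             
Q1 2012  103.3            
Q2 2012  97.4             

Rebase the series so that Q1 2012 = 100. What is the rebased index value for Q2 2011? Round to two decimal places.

87.42

Rebased(Q2 2011) = 90.3 / 103.3 × 100 = 87.4153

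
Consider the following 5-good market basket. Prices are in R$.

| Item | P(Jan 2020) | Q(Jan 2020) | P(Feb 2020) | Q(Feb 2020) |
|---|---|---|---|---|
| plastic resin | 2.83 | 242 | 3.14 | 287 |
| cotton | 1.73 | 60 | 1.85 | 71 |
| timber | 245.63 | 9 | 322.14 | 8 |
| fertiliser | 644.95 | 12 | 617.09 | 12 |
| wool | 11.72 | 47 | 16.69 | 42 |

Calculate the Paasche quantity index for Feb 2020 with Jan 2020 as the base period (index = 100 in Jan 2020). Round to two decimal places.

97.96

Paasche quantity index uses current-period prices as weights.
ΣP(Feb 2020)·Q(Feb 2020) = 3.14×287 + 1.85×71 + 322.14×8 + 617.09×12 + 16.69×42 = 901.18 + 131.35 + 2577.12 + 7405.08 + 700.98 = 11715.71
ΣP(Feb 2020)·Q(Jan 2020) = 3.14×242 + 1.85×60 + 322.14×9 + 617.09×12 + 16.69×47 = 759.88 + 111 + 2899.26 + 7405.08 + 784.43 = 11959.65
Index = 11715.71 / 11959.65 × 100 = 97.9603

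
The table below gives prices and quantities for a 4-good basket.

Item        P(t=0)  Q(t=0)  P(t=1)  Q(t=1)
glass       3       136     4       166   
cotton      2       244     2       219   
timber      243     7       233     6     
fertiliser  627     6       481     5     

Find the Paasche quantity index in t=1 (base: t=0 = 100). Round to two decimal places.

Paasche quantity index uses current-period prices as weights.
ΣP(t=1)·Q(t=1) = 4×166 + 2×219 + 233×6 + 481×5 = 664 + 438 + 1398 + 2405 = 4905
ΣP(t=1)·Q(t=0) = 4×136 + 2×244 + 233×7 + 481×6 = 544 + 488 + 1631 + 2886 = 5549
Index = 4905 / 5549 × 100 = 88.3943

88.39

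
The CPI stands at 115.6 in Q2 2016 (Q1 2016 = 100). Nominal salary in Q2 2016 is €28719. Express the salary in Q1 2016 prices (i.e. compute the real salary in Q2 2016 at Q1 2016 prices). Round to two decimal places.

24843.43

Real = Nominal ÷ (Index/100) = 28719 ÷ (115.6/100)
     = 28719 ÷ 1.156 = 24843.4256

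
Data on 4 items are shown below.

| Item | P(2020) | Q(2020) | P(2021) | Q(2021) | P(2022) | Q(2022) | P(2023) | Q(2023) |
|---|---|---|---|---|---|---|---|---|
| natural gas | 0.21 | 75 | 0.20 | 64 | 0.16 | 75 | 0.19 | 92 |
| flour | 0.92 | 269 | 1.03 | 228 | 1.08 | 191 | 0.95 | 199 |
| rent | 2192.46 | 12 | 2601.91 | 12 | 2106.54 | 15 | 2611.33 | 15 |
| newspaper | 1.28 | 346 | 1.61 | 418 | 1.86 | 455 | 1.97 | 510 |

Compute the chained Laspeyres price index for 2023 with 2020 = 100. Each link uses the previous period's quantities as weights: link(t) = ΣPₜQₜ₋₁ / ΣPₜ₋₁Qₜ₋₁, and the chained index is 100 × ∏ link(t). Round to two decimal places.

119.79

Link 2020→2021:
ΣP(2021)Q(2020) = 0.20×75 + 1.03×269 + 2601.91×12 + 1.61×346 = 15 + 277.07 + 31222.92 + 557.06 = 32072.05
ΣP(2020)Q(2020) = 0.21×75 + 0.92×269 + 2192.46×12 + 1.28×346 = 15.75 + 247.48 + 26309.52 + 442.88 = 27015.63
link = 32072.05/27015.63 = 1.187166
Link 2021→2022:
ΣP(2022)Q(2021) = 0.16×64 + 1.08×228 + 2106.54×12 + 1.86×418 = 10.24 + 246.24 + 25278.48 + 777.48 = 26312.44
ΣP(2021)Q(2021) = 0.20×64 + 1.03×228 + 2601.91×12 + 1.61×418 = 12.8 + 234.84 + 31222.92 + 672.98 = 32143.54
link = 26312.44/32143.54 = 0.818592
Link 2022→2023:
ΣP(2023)Q(2022) = 0.19×75 + 0.95×191 + 2611.33×15 + 1.97×455 = 14.25 + 181.45 + 39169.95 + 896.35 = 40262
ΣP(2022)Q(2022) = 0.16×75 + 1.08×191 + 2106.54×15 + 1.86×455 = 12 + 206.28 + 31598.1 + 846.3 = 32662.68
link = 40262/32662.68 = 1.232661
Chained index = 100 × 1.187166 × 0.818592 × 1.232661 = 119.7906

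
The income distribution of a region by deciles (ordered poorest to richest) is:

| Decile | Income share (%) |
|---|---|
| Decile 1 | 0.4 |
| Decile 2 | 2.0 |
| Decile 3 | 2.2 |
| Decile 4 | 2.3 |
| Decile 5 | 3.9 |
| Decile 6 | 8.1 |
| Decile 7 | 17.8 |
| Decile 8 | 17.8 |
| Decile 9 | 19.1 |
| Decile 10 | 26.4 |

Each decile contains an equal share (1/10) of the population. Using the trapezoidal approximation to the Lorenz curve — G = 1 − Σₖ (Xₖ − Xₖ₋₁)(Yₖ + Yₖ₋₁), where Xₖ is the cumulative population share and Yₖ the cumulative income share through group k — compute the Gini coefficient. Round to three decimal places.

Cumulative income shares Yₖ: 0.0040, 0.0240, 0.0460, 0.0690, 0.1080, 0.1890, 0.3670, 0.5450, 0.7360, 1.0000
Σ (Xₖ−Xₖ₋₁)(Yₖ+Yₖ₋₁) = (1/10)(0.0040+0.0000) + (1/10)(0.0240+0.0040) + (1/10)(0.0460+0.0240) + (1/10)(0.0690+0.0460) + (1/10)(0.1080+0.0690) + (1/10)(0.1890+0.1080) + (1/10)(0.3670+0.1890) + (1/10)(0.5450+0.3670) + (1/10)(0.7360+0.5450) + (1/10)(1.0000+0.7360)
  = 0.0004 + 0.0028 + 0.0070 + 0.0115 + 0.0177 + 0.0297 + 0.0556 + 0.0912 + 0.1281 + 0.1736 = 0.5176
G = 1 − 0.5176 = 0.4824

0.482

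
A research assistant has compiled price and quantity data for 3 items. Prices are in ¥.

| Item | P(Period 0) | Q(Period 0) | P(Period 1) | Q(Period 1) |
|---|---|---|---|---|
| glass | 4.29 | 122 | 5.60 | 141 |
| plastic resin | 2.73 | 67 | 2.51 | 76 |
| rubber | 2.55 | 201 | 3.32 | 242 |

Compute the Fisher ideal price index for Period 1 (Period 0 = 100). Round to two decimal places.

124.69

Laspeyres component (base-period weights):
ΣP(Period 1)Q(Period 0) = 5.60×122 + 2.51×67 + 3.32×201 = 683.2 + 168.17 + 667.32 = 1518.69
ΣP(Period 0)Q(Period 0) = 4.29×122 + 2.73×67 + 2.55×201 = 523.38 + 182.91 + 512.55 = 1218.84
L = 1518.69 / 1218.84 × 100 = 124.6013
Paasche component (current-period weights):
ΣP(Period 1)Q(Period 1) = 5.60×141 + 2.51×76 + 3.32×242 = 789.6 + 190.76 + 803.44 = 1783.8
ΣP(Period 0)Q(Period 1) = 4.29×141 + 2.73×76 + 2.55×242 = 604.89 + 207.48 + 617.1 = 1429.47
P = 1783.8 / 1429.47 × 100 = 124.7875
Fisher = √(L × P) = √(124.6013 × 124.7875) = 124.6943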